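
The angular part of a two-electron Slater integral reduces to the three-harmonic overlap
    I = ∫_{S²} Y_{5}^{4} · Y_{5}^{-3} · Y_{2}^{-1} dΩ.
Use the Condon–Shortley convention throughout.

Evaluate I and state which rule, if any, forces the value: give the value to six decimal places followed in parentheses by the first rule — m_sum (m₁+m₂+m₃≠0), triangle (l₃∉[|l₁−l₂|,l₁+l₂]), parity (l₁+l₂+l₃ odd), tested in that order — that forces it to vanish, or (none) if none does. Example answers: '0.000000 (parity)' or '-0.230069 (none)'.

0.196098 (none)

m-sum 0 ✓  L=12 even ✓  0≤2≤10 ✓
Π(2lᵢ+1) = 11×11×5 = 605
triangle coeff Δ(5,5,2) = 1/38610
Σ_t [3,5]: t=3:−1/2880 t=4:+1/576 t=5:−1/2880 = 1/960
(3j)²=10/429 [(5 5 2; 0 0 0)], sign=+1
Σ_t [0,1]: t=0:+1/80640 t=1:−1/10080 = -1/11520
(3j)²=49/1430 [(5 5 2; 4 -3 -1)], sign=+1
⇒ 4πI² = 245/507
I = (+1)√(245/507/(4π)) = 0.19609844
No selection rule forces the value: the integral is nonzero (none).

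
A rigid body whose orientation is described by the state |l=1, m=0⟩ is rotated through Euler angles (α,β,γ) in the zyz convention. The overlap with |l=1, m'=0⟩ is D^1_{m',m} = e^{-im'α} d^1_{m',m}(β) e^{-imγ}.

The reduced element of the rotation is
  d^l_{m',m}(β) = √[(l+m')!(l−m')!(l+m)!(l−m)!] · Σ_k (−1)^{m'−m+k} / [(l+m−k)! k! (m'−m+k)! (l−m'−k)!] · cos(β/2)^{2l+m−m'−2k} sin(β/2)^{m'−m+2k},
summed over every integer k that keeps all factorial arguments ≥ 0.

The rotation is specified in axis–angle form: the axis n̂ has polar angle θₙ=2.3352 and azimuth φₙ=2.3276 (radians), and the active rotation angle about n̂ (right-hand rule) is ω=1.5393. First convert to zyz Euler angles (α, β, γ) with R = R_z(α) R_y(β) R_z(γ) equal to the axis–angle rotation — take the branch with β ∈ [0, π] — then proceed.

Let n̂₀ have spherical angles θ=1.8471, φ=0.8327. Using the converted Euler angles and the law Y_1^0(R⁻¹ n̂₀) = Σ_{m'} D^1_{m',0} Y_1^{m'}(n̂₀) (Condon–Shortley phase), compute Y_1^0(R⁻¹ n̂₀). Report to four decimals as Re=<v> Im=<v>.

Re=0.2549 Im=0.0000

Axis–angle → zyz. n̂ = (sinθₙcosφₙ, sinθₙsinφₙ, cosθₙ) = (-0.495585, +0.524770, -0.692107), ω = 1.5393.
R = I cosω + sinω [n̂]ₓ + (1−cosω) n̂n̂ᵀ gives
  R = [+0.269362, +0.439885, +0.856706; -0.943642, +0.298202, +0.143580; -0.192313, -0.847099, +0.495418]
β = atan2(√(R₁₃²+R₂₃²), R₃₃) = 1.052480; α = atan2(R₂₃, R₁₃) mod 2π = 0.166053; γ = atan2(R₃₂, −R₃₁) mod 2π = 4.935630
Need the full column D^1_{m',0} for m'=−1..1 at α=0.1661, β=1.0525, γ=4.9356.
cos(β/2)=0.864702, sin(β/2)=0.502286
d^1_{-1,0}: single k=1 term ⇒ +0.614232;  D = +0.605783+0.101527i
d^1_{0,0}: k∈[0..1] ⇒ +0.747709 -0.252291 = +0.495418;  D = +0.495418+0.000000i
d^1_{1,0}: single k=0 term ⇒ -0.614232;  D = -0.605783+0.101527i
Y_1^{m'}(θ=1.8471,φ=0.8327) and Σ D·Y over m':
  (+0.6058+0.1015i)·(+0.2237-0.2459i)  (+0.4954+0.0000i)·(-0.1333+0.0000i)  (-0.6058+0.1015i)·(-0.2237-0.2459i)
Y_1^0(R⁻¹ n̂) = +0.254870+0.000000i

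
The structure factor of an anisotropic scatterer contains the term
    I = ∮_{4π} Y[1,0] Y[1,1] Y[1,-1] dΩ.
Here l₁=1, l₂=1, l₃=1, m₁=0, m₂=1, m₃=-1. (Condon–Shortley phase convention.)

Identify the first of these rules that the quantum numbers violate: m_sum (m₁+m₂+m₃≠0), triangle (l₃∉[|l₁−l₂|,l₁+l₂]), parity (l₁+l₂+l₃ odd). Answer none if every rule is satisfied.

Σmᵢ = 0  ✓
l₃∈[|l₁−l₂|,l₁+l₂]=[0,2], have l₃=1  ✓
Σlᵢ = 3 ⇒ odd  ✗

parity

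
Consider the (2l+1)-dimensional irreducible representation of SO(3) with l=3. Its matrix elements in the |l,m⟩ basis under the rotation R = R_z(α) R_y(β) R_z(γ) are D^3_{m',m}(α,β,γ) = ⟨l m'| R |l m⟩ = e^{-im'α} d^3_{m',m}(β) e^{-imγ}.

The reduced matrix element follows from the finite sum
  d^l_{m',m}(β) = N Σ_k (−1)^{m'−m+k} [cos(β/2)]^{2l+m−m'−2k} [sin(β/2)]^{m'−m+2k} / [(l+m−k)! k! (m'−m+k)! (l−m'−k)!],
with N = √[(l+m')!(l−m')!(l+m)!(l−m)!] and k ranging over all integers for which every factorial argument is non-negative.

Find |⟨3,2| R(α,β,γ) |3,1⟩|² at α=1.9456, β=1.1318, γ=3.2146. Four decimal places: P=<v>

Split into d^3_{2,1}(β=1.1318) × two z-phases.
With c≡cos(β/2)=0.844106 and s≡sin(β/2)=0.536176, N=[120·1·24·2]^{1/2}=75.894664
The bounds max(0,m−m')=0 and min(l+m,l−m')=1 give 2 terms
  k=0: (−1)^1·75.8947/(24)·0.8441^5·0.5362^1 = -0.726596
  k=1: (−1)^2·75.8947/(12)·0.8441^3·0.5362^3 = +0.586331
d^3_{2,1}(1.1318) = -0.726596 +0.586331 = -0.140265
|D^3_{2,1}|² = |d^3_{2,1}(β)|² = (-0.140265)² = 0.019674 (the z-rotation phases have unit modulus)

P=0.0197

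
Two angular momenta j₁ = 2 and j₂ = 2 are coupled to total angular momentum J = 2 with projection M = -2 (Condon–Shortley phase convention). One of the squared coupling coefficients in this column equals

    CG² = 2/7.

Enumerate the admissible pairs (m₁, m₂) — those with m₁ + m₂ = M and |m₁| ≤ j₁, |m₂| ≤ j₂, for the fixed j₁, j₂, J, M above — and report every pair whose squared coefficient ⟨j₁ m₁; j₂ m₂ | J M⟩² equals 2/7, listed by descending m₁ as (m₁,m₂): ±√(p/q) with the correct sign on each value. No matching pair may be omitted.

Admissible pairs with m₁+m₂ = M = -2: (-2,0), (-1,-1), (0,-2)
  (m₁,m₂)=(0,-2): CG² = 2/7, CG = +√(2/7)   ← matches the target
  (m₁,m₂)=(-1,-1): CG² = 3/7, CG = −√(3/7)
  (m₁,m₂)=(-2,0): CG² = 2/7, CG = +√(2/7)   ← matches the target
Pairs with CG² = 2/7: (0,-2): +√(2/7); (-2,0): +√(2/7)

(0,-2): +√(2/7); (-2,0): +√(2/7)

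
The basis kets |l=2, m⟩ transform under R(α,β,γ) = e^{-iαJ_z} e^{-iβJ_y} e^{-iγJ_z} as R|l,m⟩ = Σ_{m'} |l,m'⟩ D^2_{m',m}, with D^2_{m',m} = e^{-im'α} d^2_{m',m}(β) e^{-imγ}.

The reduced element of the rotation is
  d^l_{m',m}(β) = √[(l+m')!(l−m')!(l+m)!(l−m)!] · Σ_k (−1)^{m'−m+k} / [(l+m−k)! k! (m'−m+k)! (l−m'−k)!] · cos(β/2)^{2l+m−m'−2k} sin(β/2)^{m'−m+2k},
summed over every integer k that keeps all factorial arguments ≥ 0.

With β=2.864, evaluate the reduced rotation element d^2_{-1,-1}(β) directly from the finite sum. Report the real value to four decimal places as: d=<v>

d=-0.0560

d^2_{-1,-1}(β=2.8640) via the finite sum:
c=cos(2.864000/2)=0.138351, s=sin(2.864000/2)=0.990383; N=√[1·6·1·6]=6.000000
The bounds max(0,m−m')=0 and min(l+m,l−m')=1 give 2 terms
  k=0: (−1)^0·6.0000/(6)·0.1384^4·0.9904^0 = +0.000366
  k=1: (−1)^1·6.0000/(2)·0.1384^2·0.9904^2 = -0.056324
d^2_{-1,-1}(2.8640) = +0.000366 -0.056324 = -0.055958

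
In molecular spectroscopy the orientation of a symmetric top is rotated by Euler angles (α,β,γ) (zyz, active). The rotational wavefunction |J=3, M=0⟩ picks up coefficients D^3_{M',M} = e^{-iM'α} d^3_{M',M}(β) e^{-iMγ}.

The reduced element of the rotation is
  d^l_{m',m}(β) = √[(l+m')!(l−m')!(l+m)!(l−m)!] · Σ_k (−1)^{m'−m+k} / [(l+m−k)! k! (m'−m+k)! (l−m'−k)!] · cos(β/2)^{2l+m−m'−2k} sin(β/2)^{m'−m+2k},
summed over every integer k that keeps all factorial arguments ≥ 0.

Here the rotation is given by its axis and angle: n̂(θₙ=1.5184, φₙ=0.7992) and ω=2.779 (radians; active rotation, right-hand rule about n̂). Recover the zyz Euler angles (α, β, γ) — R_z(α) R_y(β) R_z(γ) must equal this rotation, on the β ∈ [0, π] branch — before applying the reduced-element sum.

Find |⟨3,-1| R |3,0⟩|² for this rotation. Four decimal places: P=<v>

P=0.2807

Axis–angle → zyz. n̂ = (sinθₙcosφₙ, sinθₙsinφₙ, cosθₙ) = (+0.696323, +0.715815, +0.052372), ω = 2.7790.
R = I cosω + sinω [n̂]ₓ + (1−cosω) n̂n̂ᵀ gives
  R = [+0.003226, +0.945892, +0.324464; +0.983045, +0.056486, -0.174445; -0.183334, +0.319526, -0.929673]
β = atan2(√(R₁₃²+R₂₃²), R₃₃) = 2.764320; α = atan2(R₂₃, R₁₃) mod 2π = 5.789880; γ = atan2(R₃₂, −R₃₁) mod 2π = 1.049888
Split into d^3_{-1,0}(β=2.7643) × two z-phases.
c=cos(2.764320/2)=0.187519, s=sin(2.764320/2)=0.982261; N=√[2·24·6·6]=41.569219
The bounds max(0,m−m')=1 and min(l+m,l−m')=3 give 3 terms
  k=1: (−1)^0·41.5692/(12)·0.1875^5·0.9823^1 = +0.000789
  k=2: (−1)^1·41.5692/(4)·0.1875^3·0.9823^3 = -0.064943
  k=3: (−1)^2·41.5692/(12)·0.1875^1·0.9823^5 = +0.593979
d^3_{-1,0}(2.7643) = +0.000789 -0.064943 +0.593979 = +0.529825
|D^3_{-1,0}|² = |d^3_{-1,0}(β)|² = (+0.529825)² = 0.280715 (the z-rotation phases have unit modulus)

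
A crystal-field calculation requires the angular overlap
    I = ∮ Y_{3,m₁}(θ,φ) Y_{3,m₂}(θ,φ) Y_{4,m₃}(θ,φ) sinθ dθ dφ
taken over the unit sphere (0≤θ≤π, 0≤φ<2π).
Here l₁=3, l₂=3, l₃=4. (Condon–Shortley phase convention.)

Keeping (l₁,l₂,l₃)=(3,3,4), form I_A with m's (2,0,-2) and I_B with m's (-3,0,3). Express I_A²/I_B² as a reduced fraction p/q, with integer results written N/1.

Shared (l₁,l₂,l₃)=(3,3,4): N and (l;000)² cancel in I_A²/I_B².
A: Δ = 2!·4!·4!/11! = 1/34650; Racah Σ t=0..1: t=0:+1/72 t=1:−1/96 = 1/288; ⇒ 3j(3 3 4; 2 0 -2)² = 1/462, sgn +1
B: Δ = 2!·4!·4!/11! = 1/34650; Racah Σ t=2..2: t=2:+1/288 = 1/288; ⇒ 3j(3 3 4; -3 0 3)² = 1/22, sgn -1
I_A²/I_B² = (1/462)/(1/22) = 1/21

1/21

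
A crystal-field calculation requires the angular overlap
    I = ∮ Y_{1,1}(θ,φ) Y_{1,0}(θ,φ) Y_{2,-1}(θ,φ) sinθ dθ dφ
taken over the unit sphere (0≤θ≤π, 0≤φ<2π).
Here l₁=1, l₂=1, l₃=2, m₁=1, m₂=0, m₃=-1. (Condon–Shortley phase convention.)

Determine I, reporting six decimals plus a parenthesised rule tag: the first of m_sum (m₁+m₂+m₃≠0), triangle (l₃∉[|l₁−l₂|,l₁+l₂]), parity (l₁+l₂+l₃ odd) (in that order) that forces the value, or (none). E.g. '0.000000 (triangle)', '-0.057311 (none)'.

Checks pass: Σm=0; 4 even; l₃=2∈[0,2].
(2·1+1)(2·1+1)(2·2+1) = 45
Δ: 0! 2! 2! / 5! → 1/30
sum: t=0:+1/1 = 1/1
3j²(1 1 2; 0 0 0) = Δ·Π!·Σ² = 2/15  (sign +1)
sum: t=0:+1/2 = 1/2
3j²(1 1 2; 1 0 -1) = Δ·Π!·Σ² = 1/10  (sign -1)
combine: 4πI² = 45·2/15·1/10 = 3/5
take √, sign -1: I = -0.21850969
No selection rule forces the value: the integral is nonzero (none).

-0.218510 (none)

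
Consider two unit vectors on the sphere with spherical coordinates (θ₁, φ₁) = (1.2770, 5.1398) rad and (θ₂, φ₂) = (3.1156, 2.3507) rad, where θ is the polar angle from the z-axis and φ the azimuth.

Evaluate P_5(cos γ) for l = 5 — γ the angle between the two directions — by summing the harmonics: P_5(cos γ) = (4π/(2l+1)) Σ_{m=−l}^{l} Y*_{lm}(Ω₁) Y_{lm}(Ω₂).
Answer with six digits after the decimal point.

Summing Y*_{l m}(θ₁,φ₁)·Y_{l m}(θ₂,φ₂) over m ∈ [−5, 5]; prefactor 4π/(2·5+1) = 1.142397:
  m=-5: (+0.314661+0.200031i) × (+0.000000+0.000000i) = +0.000000+0.000000i  (running Σ = +0.000000+0.000000i)
  m=-4: (-0.049373+0.353301i) × (+0.000001+0.000000i) = -0.000000+0.000000i  (running Σ = -0.000000+0.000000i)
  m=-3: (+0.071321-0.021172i) × (+0.000035-0.000034i) = +0.000002-0.000003i  (running Σ = +0.000002-0.000003i)
  m=-2: (+0.220868+0.253880i) × (+0.000025-0.002286i) = +0.000586-0.000499i  (running Σ = +0.000588-0.000501i)
  m=-1: (-0.003351+0.007357i) × (-0.046718-0.047234i) = +0.000504-0.000185i  (running Σ = +0.001092-0.000687i)
  m=0: (+0.324205-0.000000i) × (-0.930868+0.000000i) = -0.301792+0.000000i  (running Σ = -0.300700-0.000687i)
  m=1: (+0.003351+0.007357i) × (+0.046718-0.047234i) = +0.000504+0.000185i  (running Σ = -0.300196-0.000501i)
  m=2: (+0.220868-0.253880i) × (+0.000025+0.002286i) = +0.000586+0.000499i  (running Σ = -0.299610-0.000003i)
  m=3: (-0.071321-0.021172i) × (-0.000035-0.000034i) = +0.000002+0.000003i  (running Σ = -0.299608+0.000000i)
  m=4: (-0.049373-0.353301i) × (+0.000001-0.000000i) = -0.000000-0.000000i  (running Σ = -0.299609+0.000000i)
  m=5: (-0.314661+0.200031i) × (-0.000000+0.000000i) = +0.000000-0.000000i  (running Σ = -0.299609+0.000000i)
Accumulated sum -0.299609+0.000000i; after 4π/(2l+1) scaling, -0.342272+0.000000i ⇒ P_5 = -0.342272

-0.342272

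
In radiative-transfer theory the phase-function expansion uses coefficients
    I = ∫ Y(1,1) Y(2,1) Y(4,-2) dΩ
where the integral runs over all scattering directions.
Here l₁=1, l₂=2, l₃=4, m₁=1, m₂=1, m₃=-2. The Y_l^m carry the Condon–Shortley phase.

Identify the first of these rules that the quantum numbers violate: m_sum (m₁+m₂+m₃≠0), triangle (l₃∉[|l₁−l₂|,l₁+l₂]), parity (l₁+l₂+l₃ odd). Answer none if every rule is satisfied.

triangle

Σmᵢ = 0  ✓
l₃∈[|l₁−l₂|,l₁+l₂]=[1,3] required, l₃=4 fails  ✗
Σlᵢ = 7 ⇒ odd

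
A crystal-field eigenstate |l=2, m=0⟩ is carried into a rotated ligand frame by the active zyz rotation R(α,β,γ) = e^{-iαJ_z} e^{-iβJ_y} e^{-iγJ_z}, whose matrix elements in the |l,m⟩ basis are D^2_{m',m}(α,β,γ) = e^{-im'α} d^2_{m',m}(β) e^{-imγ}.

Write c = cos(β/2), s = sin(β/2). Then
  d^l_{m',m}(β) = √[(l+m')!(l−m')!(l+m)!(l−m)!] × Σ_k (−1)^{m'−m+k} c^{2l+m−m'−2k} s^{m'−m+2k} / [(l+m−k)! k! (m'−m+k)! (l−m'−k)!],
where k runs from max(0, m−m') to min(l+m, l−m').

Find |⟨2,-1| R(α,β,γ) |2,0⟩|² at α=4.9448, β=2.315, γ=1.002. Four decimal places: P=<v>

P=0.3725

First d^2_{-1,0}(β=2.3150), then the phase factors e^{-i(-1)α} and e^{-i(0)γ}:
c=cos(2.315000/2)=0.401630, s=sin(2.315000/2)=0.915802; N=√[1·6·2·2]=4.898979
Admissible k: 1..2 (factorial args all ≥0)
  k=1: (−1)^0·4.8990/(2)·0.4016^3·0.9158^1 = +0.145330
  k=2: (−1)^1·4.8990/(2)·0.4016^1·0.9158^3 = -0.755626
d^2_{-1,0}(2.3150) = +0.145330 -0.755626 = -0.610295
|D^2_{-1,0}|² = |d^2_{-1,0}(β)|² = (-0.610295)² = 0.372460 (the z-rotation phases have unit modulus)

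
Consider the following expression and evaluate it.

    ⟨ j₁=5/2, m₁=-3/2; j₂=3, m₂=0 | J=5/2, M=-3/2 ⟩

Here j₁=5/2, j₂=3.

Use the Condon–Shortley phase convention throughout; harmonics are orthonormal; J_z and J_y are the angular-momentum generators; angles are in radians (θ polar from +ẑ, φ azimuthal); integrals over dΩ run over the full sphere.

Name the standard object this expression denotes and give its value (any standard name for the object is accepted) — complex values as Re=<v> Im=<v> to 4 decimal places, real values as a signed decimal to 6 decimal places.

Clebsch–Gordan coefficient, +√(7/30) ≈ +0.483046

This is a Clebsch–Gordan (vector-coupling) coefficient.
triangle: 3!×2!×3!/9! = 72/362880
(j±m)!: 1!×4!×3!×3!×1!×4! = 20736
prefactor² = (2J+1)×Δ×N² = 864/35
  k=2: +1/(2!×1!×2!×1!×0!×2!) = 1/8
  k=3: −1/(3!×0!×1!×0!×1!×3!) = -1/36
Σ = 7/72  ⇒  CG² = 864/35×(7/72)² = 7/30
CG = +√(7/30) = +0.483046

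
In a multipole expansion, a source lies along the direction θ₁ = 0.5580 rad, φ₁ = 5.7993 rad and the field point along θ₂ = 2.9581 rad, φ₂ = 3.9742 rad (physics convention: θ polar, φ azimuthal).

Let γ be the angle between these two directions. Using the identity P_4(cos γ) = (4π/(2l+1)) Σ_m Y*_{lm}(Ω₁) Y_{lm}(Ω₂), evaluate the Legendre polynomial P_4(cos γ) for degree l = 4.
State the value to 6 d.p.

Expand P_4 via completeness: Σ_{m} conj(Y_{4,m}) at Ω₁ times Y_{4,m} at Ω₂ —
  term(m=-4) = (0.000009, 0.000015)   from Y*(Ω₁)=(-0.012408, -0.032496), Y(Ω₂)=(-0.000482, 0.000092)
  term(m=-3) = (-0.000814, 0.000852)   from Y*(Ω₁)=(0.018735, -0.156507), Y(Ω₂)=(-0.005980, -0.004487)
  term(m=-2) = (-0.021243, -0.011843)   from Y*(Ω₁)=(0.214754, -0.311876), Y(Ω₂)=(-0.006055, -0.063943)
  term(m=-1) = (0.034823, -0.133971)   from Y*(Ω₁)=(0.383256, -0.201424), Y(Ω₂)=(0.215149, -0.236486)
  term(m=+0) = (-0.034777, -0.000000)   from Y*(Ω₁)=(-0.049015, -0.000000), Y(Ω₂)=(0.709510, 0.000000)
  term(m=+1) = (0.034823, 0.133971)   from Y*(Ω₁)=(-0.383256, -0.201424), Y(Ω₂)=(-0.215149, -0.236486)
  term(m=+2) = (-0.021243, 0.011843)   from Y*(Ω₁)=(0.214754, 0.311876), Y(Ω₂)=(-0.006055, 0.063943)
  term(m=+3) = (-0.000814, -0.000852)   from Y*(Ω₁)=(-0.018735, -0.156507), Y(Ω₂)=(0.005980, -0.004487)
  term(m=+4) = (0.000009, -0.000015)   from Y*(Ω₁)=(-0.012408, 0.032496), Y(Ω₂)=(-0.000482, -0.000092)
Accumulated sum (-0.009226, -0.000000); after 4π/(2l+1) scaling, (-0.012882, -0.000000) ⇒ P_4 = -0.012882

-0.012882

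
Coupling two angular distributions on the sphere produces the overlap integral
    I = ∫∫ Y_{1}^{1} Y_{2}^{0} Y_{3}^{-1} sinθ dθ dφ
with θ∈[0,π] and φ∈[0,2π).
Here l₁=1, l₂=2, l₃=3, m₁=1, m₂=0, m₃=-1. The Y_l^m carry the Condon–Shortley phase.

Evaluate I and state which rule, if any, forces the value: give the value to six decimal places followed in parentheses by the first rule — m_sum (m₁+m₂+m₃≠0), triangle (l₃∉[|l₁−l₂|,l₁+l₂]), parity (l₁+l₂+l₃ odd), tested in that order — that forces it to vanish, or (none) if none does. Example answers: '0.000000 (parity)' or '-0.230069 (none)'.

Checks pass: Σm=0; 6 even; l₃=3∈[1,3].
(2·1+1)(2·2+1)(2·3+1) = 105
Δ: 0! 2! 4! / 7! → 1/105
sum: t=0:+1/4 = 1/4
3j²(1 2 3; 0 0 0) = Δ·Π!·Σ² = 3/35  (sign -1)
sum: t=0:+1/8 = 1/8
3j²(1 2 3; 1 0 -1) = Δ·Π!·Σ² = 2/35  (sign +1)
combine: 4πI² = 105·3/35·2/35 = 18/35
take √, sign -1: I = -0.20230066
No selection rule forces the value: the integral is nonzero (none).

-0.202301 (none)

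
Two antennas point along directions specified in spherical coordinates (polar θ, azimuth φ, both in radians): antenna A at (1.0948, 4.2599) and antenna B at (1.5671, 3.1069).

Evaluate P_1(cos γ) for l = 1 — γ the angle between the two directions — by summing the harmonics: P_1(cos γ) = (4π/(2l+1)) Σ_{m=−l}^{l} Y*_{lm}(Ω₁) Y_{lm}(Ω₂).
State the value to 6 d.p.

Addition theorem: P_1(cos γ) = (4π/3) Σ_m Y*_{lm}(Ω₁) Y_{lm}(Ω₂), m = −1…1:
  term(m=-1) = (0.043048, 0.096970)   from Y*(Ω₁)=(-0.134260, -0.276183), Y(Ω₂)=(-0.345284, -0.011984)
  term(m=+0) = (0.000404, 0.000000)   from Y*(Ω₁)=(0.223890, -0.000000), Y(Ω₂)=(0.001806, 0.000000)
  term(m=+1) = (0.043048, -0.096970)   from Y*(Ω₁)=(0.134260, -0.276183), Y(Ω₂)=(0.345284, -0.011984)
Total Σ_m = (0.086501, 0.000000). Multiply by 4.188790: (0.362334, 0.000000). P_1(cos γ) = 0.362334

0.362334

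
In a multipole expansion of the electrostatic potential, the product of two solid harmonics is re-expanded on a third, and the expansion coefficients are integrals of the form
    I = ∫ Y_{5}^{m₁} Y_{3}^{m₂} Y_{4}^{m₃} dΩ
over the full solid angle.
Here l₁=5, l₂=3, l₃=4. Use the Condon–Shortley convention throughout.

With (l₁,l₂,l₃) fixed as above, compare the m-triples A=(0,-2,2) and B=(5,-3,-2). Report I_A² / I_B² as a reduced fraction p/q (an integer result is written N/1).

l's match ⇒ only the (l;m) 3-j factors differ between A and B.
A: triangle coeff Δ(5,3,4) = 1/180180; Σ_t [0,1]: t=0:+1/2880 t=1:−1/576 = -1/720; (3j)²=80/3003 [(5 3 4; 0 -2 2)], sign=-1
B: triangle coeff Δ(5,3,4) = 1/180180; Σ_t [0,0]: t=0:+1/34560 = 1/34560; (3j)²=5/286 [(5 3 4; 5 -3 -2)], sign=+1
I_A²/I_B² = (80/3003)/(5/286) = 32/21

32/21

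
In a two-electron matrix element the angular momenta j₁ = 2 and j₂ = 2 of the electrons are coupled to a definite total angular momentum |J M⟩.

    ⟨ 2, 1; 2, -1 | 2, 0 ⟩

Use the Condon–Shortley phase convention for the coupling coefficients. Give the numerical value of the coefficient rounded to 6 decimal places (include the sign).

+0.267261  (= +√(1/14))

√[5·2!2!2!/7! · 3!1!1!3!2!2!] = √(8/7)
  +(−1)^0/∏(0,2,1,1,1,1)! = 1/2  (running 1/2)
  +(−1)^1/∏(1,1,0,0,2,2)! = -1/4  (running 1/4)
⟨..|..⟩ = √(8/7)·(1/4) = +0.267261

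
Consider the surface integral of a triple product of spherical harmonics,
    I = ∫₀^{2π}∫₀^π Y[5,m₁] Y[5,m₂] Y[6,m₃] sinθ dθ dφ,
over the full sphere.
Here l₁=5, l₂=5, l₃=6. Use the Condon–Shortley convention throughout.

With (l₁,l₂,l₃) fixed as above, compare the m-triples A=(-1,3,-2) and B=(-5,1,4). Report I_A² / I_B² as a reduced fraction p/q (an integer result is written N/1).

242/675

Shared (l₁,l₂,l₃)=(5,5,6): N and (l;000)² cancel in I_A²/I_B².
A: Δ = 4!·6!·6!/17! = 1/28588560; Racah Σ t=2..4: t=2:+1/138240 t=3:−1/25920 t=4:+1/55296 = -11/829440; ⇒ 3j(5 5 6; -1 3 -2)² = 11/1326, sgn -1
B: Δ = 4!·6!·6!/17! = 1/28588560; Racah Σ t=4..4: t=4:+1/829440 = 1/829440; ⇒ 3j(5 5 6; -5 1 4)² = 225/9724, sgn +1
I_A²/I_B² = (11/1326)/(225/9724) = 242/675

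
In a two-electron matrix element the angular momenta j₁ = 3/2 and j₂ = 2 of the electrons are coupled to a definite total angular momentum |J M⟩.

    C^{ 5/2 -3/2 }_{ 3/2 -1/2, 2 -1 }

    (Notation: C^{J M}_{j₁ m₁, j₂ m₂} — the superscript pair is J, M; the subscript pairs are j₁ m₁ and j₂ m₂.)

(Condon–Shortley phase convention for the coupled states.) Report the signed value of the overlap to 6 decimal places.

triangle: 1!·2!·3!/7! = 12/5040
(j±m)!: 1!·2!·1!·3!·1!·4! = 288
prefactor² = (2J+1)·Δ·N² = 144/35
  k=0: +1/(0!·1!·2!·1!·0!·2!) = 1/4
  k=1: −1/(1!·0!·1!·0!·1!·3!) = -1/6
Σ = 1/12  ⇒  CG² = 144/35·(1/12)² = 1/35
CG = +√(1/35) = +0.169031

+√(1/35) ≈ +0.169031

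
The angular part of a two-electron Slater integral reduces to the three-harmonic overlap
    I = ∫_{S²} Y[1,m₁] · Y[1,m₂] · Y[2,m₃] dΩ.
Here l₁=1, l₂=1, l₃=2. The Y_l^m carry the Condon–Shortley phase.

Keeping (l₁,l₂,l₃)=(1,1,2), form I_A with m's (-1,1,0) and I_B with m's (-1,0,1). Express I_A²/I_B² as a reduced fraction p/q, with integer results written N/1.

Shared (l₁,l₂,l₃)=(1,1,2): N and (l;000)² cancel in I_A²/I_B².
A: Δ = 0!·2!·2!/5! = 1/30; Racah Σ t=0..0: t=0:+1/4 = 1/4; ⇒ 3j(1 1 2; -1 1 0)² = 1/30, sgn +1
B: Δ = 0!·2!·2!/5! = 1/30; Racah Σ t=0..0: t=0:+1/2 = 1/2; ⇒ 3j(1 1 2; -1 0 1)² = 1/10, sgn -1
I_A²/I_B² = (1/30)/(1/10) = 1/3

1/3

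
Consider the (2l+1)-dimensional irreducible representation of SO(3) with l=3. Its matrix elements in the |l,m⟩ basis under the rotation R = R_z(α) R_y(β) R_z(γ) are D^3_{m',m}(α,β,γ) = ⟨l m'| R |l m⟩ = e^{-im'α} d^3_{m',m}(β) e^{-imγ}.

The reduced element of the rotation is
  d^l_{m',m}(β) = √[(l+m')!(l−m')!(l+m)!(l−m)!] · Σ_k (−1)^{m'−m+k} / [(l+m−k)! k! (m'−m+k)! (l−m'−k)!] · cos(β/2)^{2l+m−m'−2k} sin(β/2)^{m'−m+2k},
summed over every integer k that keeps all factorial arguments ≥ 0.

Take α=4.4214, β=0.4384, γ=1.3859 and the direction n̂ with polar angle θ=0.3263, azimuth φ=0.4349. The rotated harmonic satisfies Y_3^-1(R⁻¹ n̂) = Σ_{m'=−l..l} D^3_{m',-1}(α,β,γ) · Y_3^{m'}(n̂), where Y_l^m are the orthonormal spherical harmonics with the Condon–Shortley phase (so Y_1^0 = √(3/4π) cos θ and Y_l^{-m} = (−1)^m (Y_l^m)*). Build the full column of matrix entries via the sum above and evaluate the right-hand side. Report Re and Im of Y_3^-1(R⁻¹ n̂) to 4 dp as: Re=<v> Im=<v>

Re=0.0794 Im=-0.3950

Need the full column D^3_{m',-1} for m'=−3..3 at α=4.4214, β=0.4384, γ=1.3859.
cos(β/2)=0.976072, sin(β/2)=0.217449
d^3_{-3,-1}: single k=2 term ⇒ +0.166221;  D = -0.081571+0.144830i
d^3_{-2,-1}: k∈[1..2] ⇒ +0.609208 -0.060471 = +0.548737;  D = -0.380762-0.395136i
d^3_{-1,-1}: k∈[0..2] ⇒ +0.864750 -0.343345 +0.012780 = +0.534185;  D = +0.474830-0.244724i
d^3_{0,-1}: k∈[0..2] ⇒ -0.667354 +0.099364 -0.001644 = -0.569634;  D = -0.104724-0.559925i
d^3_{1,-1}: k∈[0..2] ⇒ +0.257509 -0.017040 +0.000106 = +0.240574;  D = -0.239222-0.025475i
d^3_{2,-1}: k∈[0..1] ⇒ -0.060471 +0.001501 = -0.058970;  D = -0.022806+0.054382i
d^3_{3,-1}: single k=0 term ⇒ +0.008250;  D = +0.006373+0.005239i
Y_3^{m'}(θ=0.3263,φ=0.4349) and Σ D·Y over m':
  (-0.0816+0.1448i)·(+0.0036-0.0133i)  (-0.3808-0.3951i)·(+0.0642-0.0760i)  (+0.4748-0.2447i)·(+0.3275-0.1522i)  (-0.1047-0.5599i)·(+0.5254+0.0000i)  (-0.2392-0.0255i)·(-0.3275-0.1522i)  (-0.0228+0.0544i)·(+0.0642+0.0760i)  (+0.0064+0.0052i)·(-0.0036-0.0133i)
Y_3^-1(R⁻¹ n̂) = +0.079355-0.394982i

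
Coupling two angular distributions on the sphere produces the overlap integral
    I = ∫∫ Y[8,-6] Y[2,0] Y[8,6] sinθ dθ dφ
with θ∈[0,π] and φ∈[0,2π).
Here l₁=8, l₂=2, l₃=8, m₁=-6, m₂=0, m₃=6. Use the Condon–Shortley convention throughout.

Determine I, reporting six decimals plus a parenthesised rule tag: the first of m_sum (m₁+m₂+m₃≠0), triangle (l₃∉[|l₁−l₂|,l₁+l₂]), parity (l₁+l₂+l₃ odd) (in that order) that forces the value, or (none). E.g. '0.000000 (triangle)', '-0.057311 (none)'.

-0.079678 (none)

Checks pass: Σm=0; 18 even; l₃=8∈[6,10].
(2·8+1)(2·2+1)(2·8+1) = 1445
Δ: 2! 14! 2! / 19! → 1/348840
sum: t=0:+1/116121600 t=1:−1/25401600 t=2:+1/116121600 = -1/45158400
3j²(8 2 8; 0 0 0) = Δ·Π!·Σ² = 24/1615  (sign -1)
sum: t=0:+1/348713164800 t=1:−1/6227020800 t=2:+1/3832012800 = 1/9686476800
3j²(8 2 8; -6 0 6) = Δ·Π!·Σ² = 6/1615  (sign +1)
combine: 4πI² = 1445·24/1615·6/1615 = 144/1805
take √, sign -1: I = -0.07967787
No selection rule forces the value: the integral is nonzero (none).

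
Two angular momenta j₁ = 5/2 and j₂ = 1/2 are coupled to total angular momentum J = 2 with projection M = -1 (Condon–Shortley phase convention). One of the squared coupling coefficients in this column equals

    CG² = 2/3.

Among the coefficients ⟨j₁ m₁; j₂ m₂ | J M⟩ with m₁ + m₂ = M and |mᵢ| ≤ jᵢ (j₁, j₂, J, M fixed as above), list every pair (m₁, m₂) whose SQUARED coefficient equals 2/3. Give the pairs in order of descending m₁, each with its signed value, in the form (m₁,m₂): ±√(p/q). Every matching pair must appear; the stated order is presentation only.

Admissible pairs with m₁+m₂ = M = -1: (-3/2,1/2), (-1/2,-1/2)
  (m₁,m₂)=(-1/2,-1/2): CG² = 1/3, CG = +√(1/3)
  (m₁,m₂)=(-3/2,1/2): CG² = 2/3, CG = −√(2/3)   ← matches the target
Pairs with CG² = 2/3: (-3/2,1/2): −√(2/3)

(-3/2,1/2): −√(2/3)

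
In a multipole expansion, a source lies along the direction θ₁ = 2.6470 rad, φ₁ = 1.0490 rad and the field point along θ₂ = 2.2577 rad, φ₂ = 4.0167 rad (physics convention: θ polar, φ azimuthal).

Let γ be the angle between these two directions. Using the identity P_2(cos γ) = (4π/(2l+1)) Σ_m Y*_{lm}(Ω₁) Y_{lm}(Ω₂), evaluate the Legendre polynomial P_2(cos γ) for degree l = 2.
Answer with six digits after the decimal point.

-0.441985

Term-by-term m-sum for l=2 (normalisation 4π/5 = 2.513274):
  [-2]  conj(Y_{2,-2})(Ω₁) = (-0.043788, 0.075216) ; Y_{2,-2}(Ω₂) = (-0.041212, -0.227230) ; Δ = (0.018896, 0.006850)
  [-1]  conj(Y_{2,-1})(Ω₁) = (-0.160877, -0.279811) ; Y_{2,-1}(Ω₂) = (0.242781, -0.290774) ; Δ = (-0.120420, -0.021154)
  [+0]  conj(Y_{2,0})(Ω₁) = (0.417596, -0.000000) ; Y_{2,0}(Ω₂) = (0.065104, 0.000000) ; Δ = (0.027187, 0.000000)
  [+1]  conj(Y_{2,1})(Ω₁) = (0.160877, -0.279811) ; Y_{2,1}(Ω₂) = (-0.242781, -0.290774) ; Δ = (-0.120420, 0.021154)
  [+2]  conj(Y_{2,2})(Ω₁) = (-0.043788, -0.075216) ; Y_{2,2}(Ω₂) = (-0.041212, 0.227230) ; Δ = (0.018896, -0.006850)
Total Σ_m = (-0.175860, 0.000000). Multiply by 2.513274: (-0.441985, 0.000000). P_2(cos γ) = -0.441985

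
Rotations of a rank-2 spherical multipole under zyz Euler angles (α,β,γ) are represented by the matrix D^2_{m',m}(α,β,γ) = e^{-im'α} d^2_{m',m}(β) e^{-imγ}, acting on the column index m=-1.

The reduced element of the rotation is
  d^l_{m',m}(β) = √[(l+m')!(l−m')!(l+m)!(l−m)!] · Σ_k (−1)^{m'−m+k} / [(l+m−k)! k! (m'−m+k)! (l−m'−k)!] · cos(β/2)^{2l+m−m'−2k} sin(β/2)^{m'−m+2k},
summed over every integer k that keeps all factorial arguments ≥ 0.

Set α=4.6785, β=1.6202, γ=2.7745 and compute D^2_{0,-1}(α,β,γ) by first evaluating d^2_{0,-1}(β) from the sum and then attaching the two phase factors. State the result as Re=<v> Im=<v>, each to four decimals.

Re=-0.0564 Im=0.0217

Split into d^2_{0,-1}(β=1.6202) × two z-phases.
With c≡cos(β/2)=0.689426 and s≡sin(β/2)=0.724356, N=[2·2·1·6]^{1/2}=4.898979
k: max(0,(-1)−(0))=0 … min(2+(-1),2−(0))=1
  k=0: (−1)^1·4.8990/(2)·0.6894^3·0.7244^1 = -0.581421
  k=1: (−1)^2·4.8990/(2)·0.6894^1·0.7244^3 = +0.641830
d^2_{0,-1}(1.6202) = -0.581421 +0.641830 = +0.060408
Phases: e^{-i·(0)·4.6785}=+1.000000+0.000000i, e^{-i·(-1)·2.7745}=-0.933375+0.358903i ⇒ D=-0.056384+0.021681i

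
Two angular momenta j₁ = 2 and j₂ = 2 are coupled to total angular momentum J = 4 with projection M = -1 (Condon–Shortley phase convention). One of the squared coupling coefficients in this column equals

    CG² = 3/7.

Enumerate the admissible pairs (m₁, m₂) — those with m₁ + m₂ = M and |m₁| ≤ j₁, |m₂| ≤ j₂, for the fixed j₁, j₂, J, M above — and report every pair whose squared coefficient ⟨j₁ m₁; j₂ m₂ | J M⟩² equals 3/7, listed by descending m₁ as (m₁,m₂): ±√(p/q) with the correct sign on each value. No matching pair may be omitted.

Admissible pairs with m₁+m₂ = M = -1: (-2,1), (-1,0), (0,-1), (1,-2)
  (m₁,m₂)=(1,-2): CG² = 1/14, CG = +√(1/14)
  (m₁,m₂)=(0,-1): CG² = 3/7, CG = +√(3/7)   ← matches the target
  (m₁,m₂)=(-1,0): CG² = 3/7, CG = +√(3/7)   ← matches the target
  (m₁,m₂)=(-2,1): CG² = 1/14, CG = +√(1/14)
Pairs with CG² = 3/7: (0,-1): +√(3/7); (-1,0): +√(3/7)

(0,-1): +√(3/7); (-1,0): +√(3/7)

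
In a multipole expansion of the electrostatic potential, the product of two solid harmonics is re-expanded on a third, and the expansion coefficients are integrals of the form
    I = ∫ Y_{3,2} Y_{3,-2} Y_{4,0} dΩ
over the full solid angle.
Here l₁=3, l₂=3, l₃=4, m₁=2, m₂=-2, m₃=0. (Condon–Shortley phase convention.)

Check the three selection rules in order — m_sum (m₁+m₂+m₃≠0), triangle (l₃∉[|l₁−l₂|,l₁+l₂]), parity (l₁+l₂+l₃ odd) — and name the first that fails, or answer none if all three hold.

m₁+m₂+m₃ = 2 − 2 + 0 = 0  ✓
triangle: |3−3|=0 ≤ l₃=4 ≤ 3+3=6  ✓
parity: l₁+l₂+l₃ = 10 is even  ✓

none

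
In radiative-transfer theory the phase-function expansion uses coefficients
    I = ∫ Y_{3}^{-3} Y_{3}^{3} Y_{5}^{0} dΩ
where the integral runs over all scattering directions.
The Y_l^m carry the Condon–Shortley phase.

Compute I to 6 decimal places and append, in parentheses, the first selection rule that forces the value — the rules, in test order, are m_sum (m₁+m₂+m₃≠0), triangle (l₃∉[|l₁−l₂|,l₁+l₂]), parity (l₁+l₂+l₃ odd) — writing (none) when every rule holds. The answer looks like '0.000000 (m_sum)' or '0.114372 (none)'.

l₁+l₂+l₃=11 is odd: 3j(l;000)=0 ⇒ I=0

0.000000 (parity)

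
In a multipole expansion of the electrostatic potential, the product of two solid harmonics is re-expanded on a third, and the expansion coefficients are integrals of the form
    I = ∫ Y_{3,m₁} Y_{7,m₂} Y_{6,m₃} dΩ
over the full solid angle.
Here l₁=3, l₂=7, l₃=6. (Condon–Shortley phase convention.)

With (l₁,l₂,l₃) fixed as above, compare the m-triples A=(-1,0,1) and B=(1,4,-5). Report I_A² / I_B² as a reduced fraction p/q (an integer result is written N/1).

28/20449

Shared (l₁,l₂,l₃)=(3,7,6): N and (l;000)² cancel in I_A²/I_B².
A: Δ = 4!·2!·10!/17! = 1/2042040; Racah Σ t=2..4: t=2:+1/115200 t=3:−1/103680 t=4:+1/1451520 = -1/3628800; ⇒ 3j(3 7 6; -1 0 1)² = 1/36465, sgn +1
B: Δ = 4!·2!·10!/17! = 1/2042040; Racah Σ t=1..2: t=1:−1/21772800 t=2:+1/2903040 = 13/43545600; ⇒ 3j(3 7 6; 1 4 -5)² = 143/7140, sgn -1
I_A²/I_B² = (1/36465)/(143/7140) = 28/20449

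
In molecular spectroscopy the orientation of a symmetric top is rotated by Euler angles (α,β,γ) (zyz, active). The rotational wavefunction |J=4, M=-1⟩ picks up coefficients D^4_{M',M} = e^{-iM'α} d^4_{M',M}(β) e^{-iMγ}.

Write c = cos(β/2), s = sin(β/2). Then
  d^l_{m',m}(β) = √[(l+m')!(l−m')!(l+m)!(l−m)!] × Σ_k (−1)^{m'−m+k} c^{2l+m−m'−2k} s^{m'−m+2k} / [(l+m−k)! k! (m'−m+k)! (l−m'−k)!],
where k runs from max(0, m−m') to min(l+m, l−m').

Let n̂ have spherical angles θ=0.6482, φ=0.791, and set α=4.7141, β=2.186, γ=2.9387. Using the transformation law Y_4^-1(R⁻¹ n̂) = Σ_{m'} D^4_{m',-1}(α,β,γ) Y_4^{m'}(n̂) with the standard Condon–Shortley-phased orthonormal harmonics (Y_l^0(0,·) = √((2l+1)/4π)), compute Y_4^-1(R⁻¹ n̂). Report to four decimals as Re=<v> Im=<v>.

Re=-0.2938 Im=-0.2047

Need the full column D^4_{m',-1} for m'=−4..4 at α=4.7141, β=2.1860, γ=2.9387.
cos(β/2)=0.459823, sin(β/2)=0.888010
d^4_{-4,-1}: single k=3 term ⇒ +0.107722;  D = -0.105658+0.020984i
d^4_{-3,-1}: k∈[2..3] ⇒ +0.059163 -0.367752 = -0.308589;  D = +0.060629+0.302574i
d^4_{-2,-1}: k∈[1..3] ⇒ +0.016375 -0.305363 +0.759239 = +0.470252;  D = +0.460927-0.093181i
d^4_{-1,-1}: k∈[0..3] ⇒ +0.001999 -0.111808 +0.833984 -1.036789 = -0.312615;  D = -0.062469-0.306310i
d^4_{0,-1}: k∈[0..3] ⇒ -0.017261 +0.386256 -1.440554 +0.895431 = -0.176128;  D = +0.172515-0.035490i
d^4_{1,-1}: k∈[0..3] ⇒ +0.074539 -0.833984 +1.555184 -0.386673 = +0.409065;  D = -0.083113-0.400533i
d^4_{2,-1}: k∈[0..2] ⇒ -0.203575 +1.138858 -0.849481 = +0.085802;  D = +0.083983-0.017577i
d^4_{3,-1}: k∈[0..1] ⇒ +0.367752 -0.822926 = -0.455173;  D = -0.094006-0.445360i
d^4_{4,-1}: single k=0 term ⇒ -0.401751;  D = +0.392947-0.083646i
Y_4^{m'}(θ=0.6482,φ=0.791) and Σ D·Y over m':
  (-0.1057+0.0210i)·(-0.0588+0.0013i)  (+0.0606+0.3026i)·(-0.1579-0.1526i)  (+0.4609-0.0932i)·(-0.0047-0.4205i)  (-0.0625-0.3063i)·(+0.2319-0.2345i)  (+0.1725-0.0355i)·(-0.2042+0.0000i)  (-0.0831-0.4005i)·(-0.2319-0.2345i)  (+0.0840-0.0176i)·(-0.0047+0.4205i)  (-0.0940-0.4454i)·(+0.1579-0.1526i)  (+0.3929-0.0836i)·(-0.0588-0.0013i)
Y_4^-1(R⁻¹ n̂) = -0.293779-0.204687i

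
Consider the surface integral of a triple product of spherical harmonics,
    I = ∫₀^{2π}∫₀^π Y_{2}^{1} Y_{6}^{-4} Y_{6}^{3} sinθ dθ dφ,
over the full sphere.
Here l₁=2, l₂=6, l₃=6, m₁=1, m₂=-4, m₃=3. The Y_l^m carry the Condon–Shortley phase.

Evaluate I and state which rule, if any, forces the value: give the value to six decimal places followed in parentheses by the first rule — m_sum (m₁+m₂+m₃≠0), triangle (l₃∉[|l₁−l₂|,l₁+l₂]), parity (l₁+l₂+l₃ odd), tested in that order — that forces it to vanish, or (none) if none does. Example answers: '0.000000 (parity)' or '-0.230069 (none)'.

m-sum 0 ✓  L=14 even ✓  4≤6≤8 ✓
Π(2lᵢ+1) = 5×13×13 = 845
triangle coeff Δ(2,6,6) = 1/90090
Σ_t [0,2]: t=0:+1/69120 t=1:−1/14400 t=2:+1/69120 = -7/172800
(3j)²=14/715 [(2 6 6; 0 0 0)], sign=-1
Σ_t [0,1]: t=0:+1/161280 t=1:−1/725760 = 1/207360
(3j)²=7/286 [(2 6 6; 1 -4 3)], sign=-1
⇒ 4πI² = 49/121
I = (+1)√(49/121/(4π)) = 0.17951487
No selection rule forces the value: the integral is nonzero (none).

0.179515 (none)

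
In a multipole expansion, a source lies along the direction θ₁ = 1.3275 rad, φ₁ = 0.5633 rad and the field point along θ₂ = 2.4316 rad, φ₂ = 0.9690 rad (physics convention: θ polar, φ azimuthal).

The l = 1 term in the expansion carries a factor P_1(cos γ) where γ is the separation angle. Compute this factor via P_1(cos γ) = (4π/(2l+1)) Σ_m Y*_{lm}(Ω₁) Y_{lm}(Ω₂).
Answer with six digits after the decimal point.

Summing Y*_{l m}(θ₁,φ₁)·Y_{l m}(θ₂,φ₂) over m ∈ [−1, 1]; prefactor 4π/(2·1+1) = 4.188790:
  m=-1: Y*=0.28351 + 0.17905j  Y=0.12749 - 0.18564j  product 0.06938 - 0.02980j
  m=+0: Y*=0.11771 + 0.00000j  Y=-0.37054 + 0.00000j  product -0.04361 + 0.00000j
  m=+1: Y*=-0.28351 + 0.17905j  Y=-0.12749 - 0.18564j  product 0.06938 + 0.02980j
Σ over m = 0.09516 + 0.00000j; ×(4π/3) → 0.39859 + 0.00000j. Real part: 0.398585

0.398585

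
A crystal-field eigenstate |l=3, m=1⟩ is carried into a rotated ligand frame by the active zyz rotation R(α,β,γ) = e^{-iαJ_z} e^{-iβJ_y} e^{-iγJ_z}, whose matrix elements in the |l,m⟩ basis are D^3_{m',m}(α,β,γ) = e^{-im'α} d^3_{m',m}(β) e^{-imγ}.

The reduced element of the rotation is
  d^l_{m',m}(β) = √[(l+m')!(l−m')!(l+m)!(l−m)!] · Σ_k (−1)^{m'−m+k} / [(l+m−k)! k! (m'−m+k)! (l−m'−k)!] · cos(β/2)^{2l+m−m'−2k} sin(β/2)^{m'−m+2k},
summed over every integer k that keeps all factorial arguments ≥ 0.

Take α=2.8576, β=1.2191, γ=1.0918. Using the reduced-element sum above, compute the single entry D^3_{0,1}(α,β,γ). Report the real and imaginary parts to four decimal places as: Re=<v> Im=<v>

Re=-0.0762 Im=0.1467

First d^3_{0,1}(β=1.2191), then the phase factors e^{-i(0)α} and e^{-i(1)γ}:
With c≡cos(β/2)=0.819906 and s≡sin(β/2)=0.572499, N=[6·6·24·2]^{1/2}=41.569219
k∈{1,2,3} keeps every argument non-negative
  k=1: (−1)^0·41.5692/(12)·0.8199^5·0.5725^1 = +0.734826
  k=2: (−1)^1·41.5692/(4)·0.8199^3·0.5725^3 = -1.074798
  k=3: (−1)^2·41.5692/(12)·0.8199^1·0.5725^5 = +0.174673
d^3_{0,1}(1.2191) = +0.734826 -1.074798 +0.174673 = -0.165298
Phases: e^{-i·(0)·2.8576}=+1.000000+0.000000i, e^{-i·(1)·1.0918}=+0.460889-0.887458i ⇒ D=-0.076184+0.146695i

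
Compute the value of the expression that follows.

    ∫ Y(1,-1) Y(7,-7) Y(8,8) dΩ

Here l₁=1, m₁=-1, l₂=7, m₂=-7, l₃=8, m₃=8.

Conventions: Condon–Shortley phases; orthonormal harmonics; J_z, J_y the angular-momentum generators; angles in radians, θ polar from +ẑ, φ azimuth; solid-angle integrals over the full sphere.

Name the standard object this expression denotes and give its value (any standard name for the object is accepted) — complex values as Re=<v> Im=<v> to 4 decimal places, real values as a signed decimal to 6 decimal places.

Gaunt coefficient, +0.335179

This is a Gaunt coefficient — the integral of a triple product of spherical harmonics over the sphere.
m-sum 0 ✓  L=16 even ✓  6≤8≤8 ✓
Π(2lᵢ+1) = 3×15×17 = 765
triangle coeff Δ(1,7,8) = 1/2040
Σ_t [0,0]: t=0:+1/25401600 = 1/25401600
(3j)²=8/255 [(1 7 8; 0 0 0)], sign=+1
Σ_t [0,0]: t=0:+1/174356582400 = 1/174356582400
(3j)²=1/17 [(1 7 8; -1 -7 8)], sign=+1
⇒ 4πI² = 24/17
I = (+1)√(24/17/(4π)) = 0.33517856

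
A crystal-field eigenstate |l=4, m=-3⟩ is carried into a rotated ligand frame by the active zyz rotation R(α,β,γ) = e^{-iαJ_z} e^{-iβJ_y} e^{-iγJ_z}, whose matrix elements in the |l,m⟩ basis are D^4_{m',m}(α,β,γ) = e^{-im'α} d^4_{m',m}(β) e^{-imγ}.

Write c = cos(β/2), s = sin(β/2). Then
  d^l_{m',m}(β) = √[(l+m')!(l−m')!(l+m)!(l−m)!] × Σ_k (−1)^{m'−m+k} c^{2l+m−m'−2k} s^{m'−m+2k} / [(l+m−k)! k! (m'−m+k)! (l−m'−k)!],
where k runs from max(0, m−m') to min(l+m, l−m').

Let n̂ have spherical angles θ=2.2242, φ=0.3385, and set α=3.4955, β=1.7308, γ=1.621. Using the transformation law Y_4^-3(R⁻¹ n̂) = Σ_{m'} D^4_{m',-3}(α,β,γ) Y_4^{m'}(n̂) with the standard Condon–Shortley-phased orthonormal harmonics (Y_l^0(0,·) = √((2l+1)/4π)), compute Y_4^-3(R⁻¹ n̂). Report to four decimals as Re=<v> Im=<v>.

Re=-0.0330 Im=0.3283

Need the full column D^4_{m',-3} for m'=−4..4 at α=3.4955, β=1.7308, γ=1.6210.
cos(β/2)=0.648336, sin(β/2)=0.761355
d^4_{-4,-3}: single k=1 term ⇒ +0.103689;  D = +0.103688-0.000472i
d^4_{-3,-3}: k∈[0..1] ⇒ +0.031218 -0.301350 = -0.270133;  D = +0.252962-0.094772i
d^4_{-2,-3}: k∈[0..1] ⇒ -0.137167 +0.567474 = +0.430307;  D = +0.325662-0.281261i
d^4_{-1,-3}: k∈[0..1] ⇒ +0.341699 -0.785356 = -0.443657;  D = +0.214458-0.388381i
d^4_{0,-3}: k∈[0..1] ⇒ -0.598170 +0.824895 = +0.226725;  D = +0.034018-0.224159i
d^4_{1,-3}: k∈[0..1] ⇒ +0.785356 -0.649819 = +0.135538;  D = +0.027365+0.132746i
d^4_{2,-3}: k∈[0..1] ⇒ -0.782564 +0.359727 = -0.422837;  D = +0.223603+0.358878i
d^4_{3,-3}: k∈[0..1] ⇒ +0.573086 -0.112901 = +0.460186;  D = +0.363632+0.282033i
d^4_{4,-3}: single k=0 term ⇒ -0.271928;  D = +0.259314+0.081860i
Y_4^{m'}(θ=2.2242,φ=0.3385) and Σ D·Y over m':
  (+0.1037-0.0005i)·(+0.0378-0.1718i)  (+0.2530-0.0948i)·(-0.2008+0.3237i)  (+0.3257-0.2813i)·(+0.2608-0.2096i)  (+0.2145-0.3884i)·(+0.0890-0.0313i)  (+0.0340-0.2242i)·(-0.3498+0.0000i)  (+0.0274+0.1327i)·(-0.0890-0.0313i)  (+0.2236+0.3589i)·(+0.2608+0.2096i)  (+0.3636+0.2820i)·(+0.2008+0.3237i)  (+0.2593+0.0819i)·(+0.0378+0.1718i)
Y_4^-3(R⁻¹ n̂) = -0.032980+0.328342i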